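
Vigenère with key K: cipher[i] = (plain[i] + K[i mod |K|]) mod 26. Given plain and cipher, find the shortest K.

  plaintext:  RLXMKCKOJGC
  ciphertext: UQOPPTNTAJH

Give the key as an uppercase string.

  i= 0: U-R =  3 → D
  i= 1: Q-L =  5 → F
  i= 2: O-X = 17 → R
  i= 3: P-M =  3 → D
  i= 4: P-K =  5 → F
  i= 5: T-C = 17 → R
  i= 6: N-K =  3 → D
  i= 7: T-O =  5 → F
  i= 8: A-J = 17 → R
  i= 9: J-G =  3 → D
  i=10: H-C =  5 → F
  shifts repeat with period 3: DFR

DFR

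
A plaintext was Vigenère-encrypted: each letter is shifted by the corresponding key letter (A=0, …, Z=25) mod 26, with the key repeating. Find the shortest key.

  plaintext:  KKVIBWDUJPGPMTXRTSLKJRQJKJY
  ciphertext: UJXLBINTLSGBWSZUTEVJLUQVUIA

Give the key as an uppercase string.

KZCDAM

  i= 0: U-K = 10 → K
  i= 1: J-K = 25 → Z
  i= 2: X-V =  2 → C
  i= 3: L-I =  3 → D
  i= 4: B-B =  0 → A
  i= 5: I-W = 12 → M
  i= 6: N-D = 10 → K
  i= 7: T-U = 25 → Z
  i= 8: L-J =  2 → C
  i= 9: S-P =  3 → D
  i=10: G-G =  0 → A
  i=11: B-P = 12 → M
  i=12: W-M = 10 → K
  i=13: S-T = 25 → Z
  i=14: Z-X =  2 → C
  i=15: U-R =  3 → D
  i=16: T-T =  0 → A
  i=17: E-S = 12 → M
  i=18: V-L = 10 → K
  i=19: J-K = 25 → Z
  i=20: L-J =  2 → C
  i=21: U-R =  3 → D
  i=22: Q-Q =  0 → A
  i=23: V-J = 12 → M
  i=24: U-K = 10 → K
  i=25: I-J = 25 → Z
  i=26: A-Y =  2 → C
  shifts repeat with period 6: KZCDAM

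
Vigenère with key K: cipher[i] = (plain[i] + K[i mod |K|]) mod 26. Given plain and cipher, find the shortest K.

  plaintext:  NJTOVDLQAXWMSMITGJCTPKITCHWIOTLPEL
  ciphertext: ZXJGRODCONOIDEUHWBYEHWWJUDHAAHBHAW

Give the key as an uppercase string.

  i= 0: Z-N = 12 → M
  i= 1: X-J = 14 → O
  i= 2: J-T = 16 → Q
  i= 3: G-O = 18 → S
  i= 4: R-V = 22 → W
  i= 5: O-D = 11 → L
  i= 6: D-L = 18 → S
  i= 7: C-Q = 12 → M
  i= 8: O-A = 14 → O
  i= 9: N-X = 16 → Q
  i=10: O-W = 18 → S
  i=11: I-M = 22 → W
  i=12: D-S = 11 → L
  i=13: E-M = 18 → S
  i=14: U-I = 12 → M
  i=15: H-T = 14 → O
  i=16: W-G = 16 → Q
  i=17: B-J = 18 → S
  i=18: Y-C = 22 → W
  i=19: E-T = 11 → L
  i=20: H-P = 18 → S
  i=21: W-K = 12 → M
  i=22: W-I = 14 → O
  i=23: J-T = 16 → Q
  i=24: U-C = 18 → S
  i=25: D-H = 22 → W
  i=26: H-W = 11 → L
  i=27: A-I = 18 → S
  i=28: A-O = 12 → M
  i=29: H-T = 14 → O
  i=30: B-L = 16 → Q
  i=31: H-P = 18 → S
  i=32: A-E = 22 → W
  i=33: W-L = 11 → L
  shifts repeat with period 7: MOQSWLS

MOQSWLS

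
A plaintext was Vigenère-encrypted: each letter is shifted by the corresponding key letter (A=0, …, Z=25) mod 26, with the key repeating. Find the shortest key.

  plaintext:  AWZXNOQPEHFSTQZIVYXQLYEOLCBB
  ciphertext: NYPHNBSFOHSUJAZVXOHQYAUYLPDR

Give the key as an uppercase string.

NCQKA

  i= 0: N-A = 13 → N
  i= 1: Y-W =  2 → C
  i= 2: P-Z = 16 → Q
  i= 3: H-X = 10 → K
  i= 4: N-N =  0 → A
  i= 5: B-O = 13 → N
  i= 6: S-Q =  2 → C
  i= 7: F-P = 16 → Q
  i= 8: O-E = 10 → K
  i= 9: H-H =  0 → A
  i=10: S-F = 13 → N
  i=11: U-S =  2 → C
  i=12: J-T = 16 → Q
  i=13: A-Q = 10 → K
  i=14: Z-Z =  0 → A
  i=15: V-I = 13 → N
  i=16: X-V =  2 → C
  i=17: O-Y = 16 → Q
  i=18: H-X = 10 → K
  i=19: Q-Q =  0 → A
  i=20: Y-L = 13 → N
  i=21: A-Y =  2 → C
  i=22: U-E = 16 → Q
  i=23: Y-O = 10 → K
  i=24: L-L =  0 → A
  i=25: P-C = 13 → N
  i=26: D-B =  2 → C
  i=27: R-B = 16 → Q
  shifts repeat with period 5: NCQKA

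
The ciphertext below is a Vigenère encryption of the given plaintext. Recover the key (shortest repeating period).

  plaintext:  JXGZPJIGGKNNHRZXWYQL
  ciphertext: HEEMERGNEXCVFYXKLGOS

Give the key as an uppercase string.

YHYNPI

  i= 0: H-J = 24 → Y
  i= 1: E-X =  7 → H
  i= 2: E-G = 24 → Y
  i= 3: M-Z = 13 → N
  i= 4: E-P = 15 → P
  i= 5: R-J =  8 → I
  i= 6: G-I = 24 → Y
  i= 7: N-G =  7 → H
  i= 8: E-G = 24 → Y
  i= 9: X-K = 13 → N
  i=10: C-N = 15 → P
  i=11: V-N =  8 → I
  i=12: F-H = 24 → Y
  i=13: Y-R =  7 → H
  i=14: X-Z = 24 → Y
  i=15: K-X = 13 → N
  i=16: L-W = 15 → P
  i=17: G-Y =  8 → I
  i=18: O-Q = 24 → Y
  i=19: S-L =  7 → H
  shifts repeat with period 6: YHYNPI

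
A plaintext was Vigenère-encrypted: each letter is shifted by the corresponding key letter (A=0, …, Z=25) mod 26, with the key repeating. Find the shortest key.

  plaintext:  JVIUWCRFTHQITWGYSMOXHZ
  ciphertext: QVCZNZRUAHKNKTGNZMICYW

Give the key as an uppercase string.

HAUFRXAP

  i= 0: Q-J =  7 → H
  i= 1: V-V =  0 → A
  i= 2: C-I = 20 → U
  i= 3: Z-U =  5 → F
  i= 4: N-W = 17 → R
  i= 5: Z-C = 23 → X
  i= 6: R-R =  0 → A
  i= 7: U-F = 15 → P
  i= 8: A-T =  7 → H
  i= 9: H-H =  0 → A
  i=10: K-Q = 20 → U
  i=11: N-I =  5 → F
  i=12: K-T = 17 → R
  i=13: T-W = 23 → X
  i=14: G-G =  0 → A
  i=15: N-Y = 15 → P
  i=16: Z-S =  7 → H
  i=17: M-M =  0 → A
  i=18: I-O = 20 → U
  i=19: C-X =  5 → F
  i=20: Y-H = 17 → R
  i=21: W-Z = 23 → X
  shifts repeat with period 8: HAUFRXAP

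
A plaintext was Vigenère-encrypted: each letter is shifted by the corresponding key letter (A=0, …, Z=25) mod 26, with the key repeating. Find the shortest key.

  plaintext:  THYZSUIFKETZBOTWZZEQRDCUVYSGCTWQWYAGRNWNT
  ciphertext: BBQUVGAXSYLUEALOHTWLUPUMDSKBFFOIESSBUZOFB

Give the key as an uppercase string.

  i= 0: B-T =  8 → I
  i= 1: B-H = 20 → U
  i= 2: Q-Y = 18 → S
  i= 3: U-Z = 21 → V
  i= 4: V-S =  3 → D
  i= 5: G-U = 12 → M
  i= 6: A-I = 18 → S
  i= 7: X-F = 18 → S
  i= 8: S-K =  8 → I
  i= 9: Y-E = 20 → U
  i=10: L-T = 18 → S
  i=11: U-Z = 21 → V
  i=12: E-B =  3 → D
  i=13: A-O = 12 → M
  i=14: L-T = 18 → S
  i=15: O-W = 18 → S
  i=16: H-Z =  8 → I
  i=17: T-Z = 20 → U
  i=18: W-E = 18 → S
  i=19: L-Q = 21 → V
  i=20: U-R =  3 → D
  i=21: P-D = 12 → M
  i=22: U-C = 18 → S
  i=23: M-U = 18 → S
  i=24: D-V =  8 → I
  i=25: S-Y = 20 → U
  i=26: K-S = 18 → S
  i=27: B-G = 21 → V
  i=28: F-C =  3 → D
  i=29: F-T = 12 → M
  i=30: O-W = 18 → S
  i=31: I-Q = 18 → S
  i=32: E-W =  8 → I
  i=33: S-Y = 20 → U
  i=34: S-A = 18 → S
  i=35: B-G = 21 → V
  i=36: U-R =  3 → D
  i=37: Z-N = 12 → M
  i=38: O-W = 18 → S
  i=39: F-N = 18 → S
  i=40: B-T =  8 → I
  shifts repeat with period 8: IUSVDMSS

IUSVDMSS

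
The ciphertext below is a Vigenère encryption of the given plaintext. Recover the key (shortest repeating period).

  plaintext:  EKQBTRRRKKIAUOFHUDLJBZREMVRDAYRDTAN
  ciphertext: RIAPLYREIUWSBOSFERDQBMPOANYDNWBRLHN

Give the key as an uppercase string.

NYKOSHA

  i= 0: R-E = 13 → N
  i= 1: I-K = 24 → Y
  i= 2: A-Q = 10 → K
  i= 3: P-B = 14 → O
  i= 4: L-T = 18 → S
  i= 5: Y-R =  7 → H
  i= 6: R-R =  0 → A
  i= 7: E-R = 13 → N
  i= 8: I-K = 24 → Y
  i= 9: U-K = 10 → K
  i=10: W-I = 14 → O
  i=11: S-A = 18 → S
  i=12: B-U =  7 → H
  i=13: O-O =  0 → A
  i=14: S-F = 13 → N
  i=15: F-H = 24 → Y
  i=16: E-U = 10 → K
  i=17: R-D = 14 → O
  i=18: D-L = 18 → S
  i=19: Q-J =  7 → H
  i=20: B-B =  0 → A
  i=21: M-Z = 13 → N
  i=22: P-R = 24 → Y
  i=23: O-E = 10 → K
  i=24: A-M = 14 → O
  i=25: N-V = 18 → S
  i=26: Y-R =  7 → H
  i=27: D-D =  0 → A
  i=28: N-A = 13 → N
  i=29: W-Y = 24 → Y
  i=30: B-R = 10 → K
  i=31: R-D = 14 → O
  i=32: L-T = 18 → S
  i=33: H-A =  7 → H
  i=34: N-N =  0 → A
  shifts repeat with period 7: NYKOSHA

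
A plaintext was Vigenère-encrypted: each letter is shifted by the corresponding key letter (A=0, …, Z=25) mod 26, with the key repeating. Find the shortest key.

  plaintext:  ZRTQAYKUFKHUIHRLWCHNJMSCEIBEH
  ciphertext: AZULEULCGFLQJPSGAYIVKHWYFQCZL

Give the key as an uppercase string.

BIBVEW

  i= 0: A-Z =  1 → B
  i= 1: Z-R =  8 → I
  i= 2: U-T =  1 → B
  i= 3: L-Q = 21 → V
  i= 4: E-A =  4 → E
  i= 5: U-Y = 22 → W
  i= 6: L-K =  1 → B
  i= 7: C-U =  8 → I
  i= 8: G-F =  1 → B
  i= 9: F-K = 21 → V
  i=10: L-H =  4 → E
  i=11: Q-U = 22 → W
  i=12: J-I =  1 → B
  i=13: P-H =  8 → I
  i=14: S-R =  1 → B
  i=15: G-L = 21 → V
  i=16: A-W =  4 → E
  i=17: Y-C = 22 → W
  i=18: I-H =  1 → B
  i=19: V-N =  8 → I
  i=20: K-J =  1 → B
  i=21: H-M = 21 → V
  i=22: W-S =  4 → E
  i=23: Y-C = 22 → W
  i=24: F-E =  1 → B
  i=25: Q-I =  8 → I
  i=26: C-B =  1 → B
  i=27: Z-E = 21 → V
  i=28: L-H =  4 → E
  shifts repeat with period 6: BIBVEW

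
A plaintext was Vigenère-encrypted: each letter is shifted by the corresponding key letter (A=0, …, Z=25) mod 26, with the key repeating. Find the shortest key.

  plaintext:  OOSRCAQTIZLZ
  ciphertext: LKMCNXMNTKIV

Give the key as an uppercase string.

XWULL

  i= 0: L-O = 23 → X
  i= 1: K-O = 22 → W
  i= 2: M-S = 20 → U
  i= 3: C-R = 11 → L
  i= 4: N-C = 11 → L
  i= 5: X-A = 23 → X
  i= 6: M-Q = 22 → W
  i= 7: N-T = 20 → U
  i= 8: T-I = 11 → L
  i= 9: K-Z = 11 → L
  i=10: I-L = 23 → X
  i=11: V-Z = 22 → W
  shifts repeat with period 5: XWULL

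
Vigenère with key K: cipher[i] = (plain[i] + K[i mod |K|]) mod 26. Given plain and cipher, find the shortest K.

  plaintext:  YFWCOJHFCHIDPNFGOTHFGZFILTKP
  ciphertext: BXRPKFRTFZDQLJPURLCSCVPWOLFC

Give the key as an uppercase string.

DSVNWWKO

  i= 0: B-Y =  3 → D
  i= 1: X-F = 18 → S
  i= 2: R-W = 21 → V
  i= 3: P-C = 13 → N
  i= 4: K-O = 22 → W
  i= 5: F-J = 22 → W
  i= 6: R-H = 10 → K
  i= 7: T-F = 14 → O
  i= 8: F-C =  3 → D
  i= 9: Z-H = 18 → S
  i=10: D-I = 21 → V
  i=11: Q-D = 13 → N
  i=12: L-P = 22 → W
  i=13: J-N = 22 → W
  i=14: P-F = 10 → K
  i=15: U-G = 14 → O
  i=16: R-O =  3 → D
  i=17: L-T = 18 → S
  i=18: C-H = 21 → V
  i=19: S-F = 13 → N
  i=20: C-G = 22 → W
  i=21: V-Z = 22 → W
  i=22: P-F = 10 → K
  i=23: W-I = 14 → O
  i=24: O-L =  3 → D
  i=25: L-T = 18 → S
  i=26: F-K = 21 → V
  i=27: C-P = 13 → N
  shifts repeat with period 8: DSVNWWKO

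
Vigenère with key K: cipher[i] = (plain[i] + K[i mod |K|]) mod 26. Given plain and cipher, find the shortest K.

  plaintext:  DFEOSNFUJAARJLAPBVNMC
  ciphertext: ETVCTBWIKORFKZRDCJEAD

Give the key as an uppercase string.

BORO

  i= 0: E-D =  1 → B
  i= 1: T-F = 14 → O
  i= 2: V-E = 17 → R
  i= 3: C-O = 14 → O
  i= 4: T-S =  1 → B
  i= 5: B-N = 14 → O
  i= 6: W-F = 17 → R
  i= 7: I-U = 14 → O
  i= 8: K-J =  1 → B
  i= 9: O-A = 14 → O
  i=10: R-A = 17 → R
  i=11: F-R = 14 → O
  i=12: K-J =  1 → B
  i=13: Z-L = 14 → O
  i=14: R-A = 17 → R
  i=15: D-P = 14 → O
  i=16: C-B =  1 → B
  i=17: J-V = 14 → O
  i=18: E-N = 17 → R
  i=19: A-M = 14 → O
  i=20: D-C =  1 → B
  shifts repeat with period 4: BORO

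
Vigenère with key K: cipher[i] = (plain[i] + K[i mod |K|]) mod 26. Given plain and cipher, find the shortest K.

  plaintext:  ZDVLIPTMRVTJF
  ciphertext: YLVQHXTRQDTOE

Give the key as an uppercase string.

  i= 0: Y-Z = 25 → Z
  i= 1: L-D =  8 → I
  i= 2: V-V =  0 → A
  i= 3: Q-L =  5 → F
  i= 4: H-I = 25 → Z
  i= 5: X-P =  8 → I
  i= 6: T-T =  0 → A
  i= 7: R-M =  5 → F
  i= 8: Q-R = 25 → Z
  i= 9: D-V =  8 → I
  i=10: T-T =  0 → A
  i=11: O-J =  5 → F
  i=12: E-F = 25 → Z
  shifts repeat with period 4: ZIAF

ZIAF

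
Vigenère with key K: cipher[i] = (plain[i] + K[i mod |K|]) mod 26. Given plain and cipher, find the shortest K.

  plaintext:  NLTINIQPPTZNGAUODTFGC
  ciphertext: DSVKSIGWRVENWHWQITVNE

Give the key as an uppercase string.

  i= 0: D-N = 16 → Q
  i= 1: S-L =  7 → H
  i= 2: V-T =  2 → C
  i= 3: K-I =  2 → C
  i= 4: S-N =  5 → F
  i= 5: I-I =  0 → A
  i= 6: G-Q = 16 → Q
  i= 7: W-P =  7 → H
  i= 8: R-P =  2 → C
  i= 9: V-T =  2 → C
  i=10: E-Z =  5 → F
  i=11: N-N =  0 → A
  i=12: W-G = 16 → Q
  i=13: H-A =  7 → H
  i=14: W-U =  2 → C
  i=15: Q-O =  2 → C
  i=16: I-D =  5 → F
  i=17: T-T =  0 → A
  i=18: V-F = 16 → Q
  i=19: N-G =  7 → H
  i=20: E-C =  2 → C
  shifts repeat with period 6: QHCCFA

QHCCFA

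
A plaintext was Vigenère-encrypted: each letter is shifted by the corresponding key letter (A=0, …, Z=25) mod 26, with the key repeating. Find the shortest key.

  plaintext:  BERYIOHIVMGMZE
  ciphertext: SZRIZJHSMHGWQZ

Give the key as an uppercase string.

RVAK

  i= 0: S-B = 17 → R
  i= 1: Z-E = 21 → V
  i= 2: R-R =  0 → A
  i= 3: I-Y = 10 → K
  i= 4: Z-I = 17 → R
  i= 5: J-O = 21 → V
  i= 6: H-H =  0 → A
  i= 7: S-I = 10 → K
  i= 8: M-V = 17 → R
  i= 9: H-M = 21 → V
  i=10: G-G =  0 → A
  i=11: W-M = 10 → K
  i=12: Q-Z = 17 → R
  i=13: Z-E = 21 → V
  shifts repeat with period 4: RVAK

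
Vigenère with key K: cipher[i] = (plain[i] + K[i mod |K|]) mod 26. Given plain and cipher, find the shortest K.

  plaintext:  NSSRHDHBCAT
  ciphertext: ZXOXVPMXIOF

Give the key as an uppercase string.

  i= 0: Z-N = 12 → M
  i= 1: X-S =  5 → F
  i= 2: O-S = 22 → W
  i= 3: X-R =  6 → G
  i= 4: V-H = 14 → O
  i= 5: P-D = 12 → M
  i= 6: M-H =  5 → F
  i= 7: X-B = 22 → W
  i= 8: I-C =  6 → G
  i= 9: O-A = 14 → O
  i=10: F-T = 12 → M
  shifts repeat with period 5: MFWGO

MFWGO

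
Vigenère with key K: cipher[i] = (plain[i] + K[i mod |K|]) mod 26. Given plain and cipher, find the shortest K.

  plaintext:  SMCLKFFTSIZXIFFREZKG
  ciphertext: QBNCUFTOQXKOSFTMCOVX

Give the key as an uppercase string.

  i= 0: Q-S = 24 → Y
  i= 1: B-M = 15 → P
  i= 2: N-C = 11 → L
  i= 3: C-L = 17 → R
  i= 4: U-K = 10 → K
  i= 5: F-F =  0 → A
  i= 6: T-F = 14 → O
  i= 7: O-T = 21 → V
  i= 8: Q-S = 24 → Y
  i= 9: X-I = 15 → P
  i=10: K-Z = 11 → L
  i=11: O-X = 17 → R
  i=12: S-I = 10 → K
  i=13: F-F =  0 → A
  i=14: T-F = 14 → O
  i=15: M-R = 21 → V
  i=16: C-E = 24 → Y
  i=17: O-Z = 15 → P
  i=18: V-K = 11 → L
  i=19: X-G = 17 → R
  shifts repeat with period 8: YPLRKAOV

YPLRKAOV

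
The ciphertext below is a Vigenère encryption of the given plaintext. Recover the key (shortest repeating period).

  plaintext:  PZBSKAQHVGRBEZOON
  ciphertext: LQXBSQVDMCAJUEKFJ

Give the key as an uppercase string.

WRWJIQF

  i= 0: L-P = 22 → W
  i= 1: Q-Z = 17 → R
  i= 2: X-B = 22 → W
  i= 3: B-S =  9 → J
  i= 4: S-K =  8 → I
  i= 5: Q-A = 16 → Q
  i= 6: V-Q =  5 → F
  i= 7: D-H = 22 → W
  i= 8: M-V = 17 → R
  i= 9: C-G = 22 → W
  i=10: A-R =  9 → J
  i=11: J-B =  8 → I
  i=12: U-E = 16 → Q
  i=13: E-Z =  5 → F
  i=14: K-O = 22 → W
  i=15: F-O = 17 → R
  i=16: J-N = 22 → W
  shifts repeat with period 7: WRWJIQF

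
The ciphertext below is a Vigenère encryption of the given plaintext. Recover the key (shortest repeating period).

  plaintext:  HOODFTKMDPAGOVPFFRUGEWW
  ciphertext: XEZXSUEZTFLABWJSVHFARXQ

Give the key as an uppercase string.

QQLUNBUN

  i= 0: X-H = 16 → Q
  i= 1: E-O = 16 → Q
  i= 2: Z-O = 11 → L
  i= 3: X-D = 20 → U
  i= 4: S-F = 13 → N
  i= 5: U-T =  1 → B
  i= 6: E-K = 20 → U
  i= 7: Z-M = 13 → N
  i= 8: T-D = 16 → Q
  i= 9: F-P = 16 → Q
  i=10: L-A = 11 → L
  i=11: A-G = 20 → U
  i=12: B-O = 13 → N
  i=13: W-V =  1 → B
  i=14: J-P = 20 → U
  i=15: S-F = 13 → N
  i=16: V-F = 16 → Q
  i=17: H-R = 16 → Q
  i=18: F-U = 11 → L
  i=19: A-G = 20 → U
  i=20: R-E = 13 → N
  i=21: X-W =  1 → B
  i=22: Q-W = 20 → U
  shifts repeat with period 8: QQLUNBUN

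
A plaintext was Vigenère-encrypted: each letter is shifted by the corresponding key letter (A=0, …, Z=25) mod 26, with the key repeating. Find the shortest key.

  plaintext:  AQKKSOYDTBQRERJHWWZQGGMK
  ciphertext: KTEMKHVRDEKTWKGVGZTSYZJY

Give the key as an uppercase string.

  i= 0: K-A = 10 → K
  i= 1: T-Q =  3 → D
  i= 2: E-K = 20 → U
  i= 3: M-K =  2 → C
  i= 4: K-S = 18 → S
  i= 5: H-O = 19 → T
  i= 6: V-Y = 23 → X
  i= 7: R-D = 14 → O
  i= 8: D-T = 10 → K
  i= 9: E-B =  3 → D
  i=10: K-Q = 20 → U
  i=11: T-R =  2 → C
  i=12: W-E = 18 → S
  i=13: K-R = 19 → T
  i=14: G-J = 23 → X
  i=15: V-H = 14 → O
  i=16: G-W = 10 → K
  i=17: Z-W =  3 → D
  i=18: T-Z = 20 → U
  i=19: S-Q =  2 → C
  i=20: Y-G = 18 → S
  i=21: Z-G = 19 → T
  i=22: J-M = 23 → X
  i=23: Y-K = 14 → O
  shifts repeat with period 8: KDUCSTXO

KDUCSTXO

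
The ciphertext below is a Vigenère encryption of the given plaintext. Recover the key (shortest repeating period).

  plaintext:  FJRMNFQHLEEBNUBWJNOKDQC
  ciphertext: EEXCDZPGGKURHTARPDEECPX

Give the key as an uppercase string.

  i= 0: E-F = 25 → Z
  i= 1: E-J = 21 → V
  i= 2: X-R =  6 → G
  i= 3: C-M = 16 → Q
  i= 4: D-N = 16 → Q
  i= 5: Z-F = 20 → U
  i= 6: P-Q = 25 → Z
  i= 7: G-H = 25 → Z
  i= 8: G-L = 21 → V
  i= 9: K-E =  6 → G
  i=10: U-E = 16 → Q
  i=11: R-B = 16 → Q
  i=12: H-N = 20 → U
  i=13: T-U = 25 → Z
  i=14: A-B = 25 → Z
  i=15: R-W = 21 → V
  i=16: P-J =  6 → G
  i=17: D-N = 16 → Q
  i=18: E-O = 16 → Q
  i=19: E-K = 20 → U
  i=20: C-D = 25 → Z
  i=21: P-Q = 25 → Z
  i=22: X-C = 21 → V
  shifts repeat with period 7: ZVGQQUZ

ZVGQQUZ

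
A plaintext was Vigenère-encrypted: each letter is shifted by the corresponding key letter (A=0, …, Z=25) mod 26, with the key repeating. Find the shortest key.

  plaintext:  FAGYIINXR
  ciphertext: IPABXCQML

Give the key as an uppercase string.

  i= 0: I-F =  3 → D
  i= 1: P-A = 15 → P
  i= 2: A-G = 20 → U
  i= 3: B-Y =  3 → D
  i= 4: X-I = 15 → P
  i= 5: C-I = 20 → U
  i= 6: Q-N =  3 → D
  i= 7: M-X = 15 → P
  i= 8: L-R = 20 → U
  shifts repeat with period 3: DPU

DPU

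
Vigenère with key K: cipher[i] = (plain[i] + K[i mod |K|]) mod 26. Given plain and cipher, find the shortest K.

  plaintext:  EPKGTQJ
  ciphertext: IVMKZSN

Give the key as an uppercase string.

EGC

  i= 0: I-E =  4 → E
  i= 1: V-P =  6 → G
  i= 2: M-K =  2 → C
  i= 3: K-G =  4 → E
  i= 4: Z-T =  6 → G
  i= 5: S-Q =  2 → C
  i= 6: N-J =  4 → E
  shifts repeat with period 3: EGC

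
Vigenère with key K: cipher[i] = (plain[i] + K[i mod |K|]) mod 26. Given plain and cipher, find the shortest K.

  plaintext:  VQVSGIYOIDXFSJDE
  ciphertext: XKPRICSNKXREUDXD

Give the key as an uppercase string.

CUUZ

  i= 0: X-V =  2 → C
  i= 1: K-Q = 20 → U
  i= 2: P-V = 20 → U
  i= 3: R-S = 25 → Z
  i= 4: I-G =  2 → C
  i= 5: C-I = 20 → U
  i= 6: S-Y = 20 → U
  i= 7: N-O = 25 → Z
  i= 8: K-I =  2 → C
  i= 9: X-D = 20 → U
  i=10: R-X = 20 → U
  i=11: E-F = 25 → Z
  i=12: U-S =  2 → C
  i=13: D-J = 20 → U
  i=14: X-D = 20 → U
  i=15: D-E = 25 → Z
  shifts repeat with period 4: CUUZ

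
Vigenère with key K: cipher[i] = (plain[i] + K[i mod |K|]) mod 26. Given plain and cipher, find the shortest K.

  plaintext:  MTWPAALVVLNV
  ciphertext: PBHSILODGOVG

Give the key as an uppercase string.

DIL

  i= 0: P-M =  3 → D
  i= 1: B-T =  8 → I
  i= 2: H-W = 11 → L
  i= 3: S-P =  3 → D
  i= 4: I-A =  8 → I
  i= 5: L-A = 11 → L
  i= 6: O-L =  3 → D
  i= 7: D-V =  8 → I
  i= 8: G-V = 11 → L
  i= 9: O-L =  3 → D
  i=10: V-N =  8 → I
  i=11: G-V = 11 → L
  shifts repeat with period 3: DIL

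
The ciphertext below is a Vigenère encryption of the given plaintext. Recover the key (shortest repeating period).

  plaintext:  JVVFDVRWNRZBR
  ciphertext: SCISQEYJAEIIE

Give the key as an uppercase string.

  i= 0: S-J =  9 → J
  i= 1: C-V =  7 → H
  i= 2: I-V = 13 → N
  i= 3: S-F = 13 → N
  i= 4: Q-D = 13 → N
  i= 5: E-V =  9 → J
  i= 6: Y-R =  7 → H
  i= 7: J-W = 13 → N
  i= 8: A-N = 13 → N
  i= 9: E-R = 13 → N
  i=10: I-Z =  9 → J
  i=11: I-B =  7 → H
  i=12: E-R = 13 → N
  shifts repeat with period 5: JHNNN

JHNNN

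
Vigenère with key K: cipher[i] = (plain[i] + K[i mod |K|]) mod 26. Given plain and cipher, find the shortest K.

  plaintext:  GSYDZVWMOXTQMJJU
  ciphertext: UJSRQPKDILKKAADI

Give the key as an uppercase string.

  i= 0: U-G = 14 → O
  i= 1: J-S = 17 → R
  i= 2: S-Y = 20 → U
  i= 3: R-D = 14 → O
  i= 4: Q-Z = 17 → R
  i= 5: P-V = 20 → U
  i= 6: K-W = 14 → O
  i= 7: D-M = 17 → R
  i= 8: I-O = 20 → U
  i= 9: L-X = 14 → O
  i=10: K-T = 17 → R
  i=11: K-Q = 20 → U
  i=12: A-M = 14 → O
  i=13: A-J = 17 → R
  i=14: D-J = 20 → U
  i=15: I-U = 14 → O
  shifts repeat with period 3: ORU

ORU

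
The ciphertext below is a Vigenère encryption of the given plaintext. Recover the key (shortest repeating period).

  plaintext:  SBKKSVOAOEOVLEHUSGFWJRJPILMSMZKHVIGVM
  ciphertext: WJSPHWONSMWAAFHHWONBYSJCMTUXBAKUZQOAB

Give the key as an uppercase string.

EIIFPBAN

  i= 0: W-S =  4 → E
  i= 1: J-B =  8 → I
  i= 2: S-K =  8 → I
  i= 3: P-K =  5 → F
  i= 4: H-S = 15 → P
  i= 5: W-V =  1 → B
  i= 6: O-O =  0 → A
  i= 7: N-A = 13 → N
  i= 8: S-O =  4 → E
  i= 9: M-E =  8 → I
  i=10: W-O =  8 → I
  i=11: A-V =  5 → F
  i=12: A-L = 15 → P
  i=13: F-E =  1 → B
  i=14: H-H =  0 → A
  i=15: H-U = 13 → N
  i=16: W-S =  4 → E
  i=17: O-G =  8 → I
  i=18: N-F =  8 → I
  i=19: B-W =  5 → F
  i=20: Y-J = 15 → P
  i=21: S-R =  1 → B
  i=22: J-J =  0 → A
  i=23: C-P = 13 → N
  i=24: M-I =  4 → E
  i=25: T-L =  8 → I
  i=26: U-M =  8 → I
  i=27: X-S =  5 → F
  i=28: B-M = 15 → P
  i=29: A-Z =  1 → B
  i=30: K-K =  0 → A
  i=31: U-H = 13 → N
  i=32: Z-V =  4 → E
  i=33: Q-I =  8 → I
  i=34: O-G =  8 → I
  i=35: A-V =  5 → F
  i=36: B-M = 15 → P
  shifts repeat with period 8: EIIFPBAN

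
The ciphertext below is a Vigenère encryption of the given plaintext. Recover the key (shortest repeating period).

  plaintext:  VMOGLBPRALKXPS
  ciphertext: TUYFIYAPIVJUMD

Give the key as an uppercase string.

YIKZXXL

  i= 0: T-V = 24 → Y
  i= 1: U-M =  8 → I
  i= 2: Y-O = 10 → K
  i= 3: F-G = 25 → Z
  i= 4: I-L = 23 → X
  i= 5: Y-B = 23 → X
  i= 6: A-P = 11 → L
  i= 7: P-R = 24 → Y
  i= 8: I-A =  8 → I
  i= 9: V-L = 10 → K
  i=10: J-K = 25 → Z
  i=11: U-X = 23 → X
  i=12: M-P = 23 → X
  i=13: D-S = 11 → L
  shifts repeat with period 7: YIKZXXL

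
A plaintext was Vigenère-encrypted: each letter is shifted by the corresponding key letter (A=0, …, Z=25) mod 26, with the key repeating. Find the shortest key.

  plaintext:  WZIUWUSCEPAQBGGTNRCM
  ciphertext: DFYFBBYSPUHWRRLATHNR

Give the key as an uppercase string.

  i= 0: D-W =  7 → H
  i= 1: F-Z =  6 → G
  i= 2: Y-I = 16 → Q
  i= 3: F-U = 11 → L
  i= 4: B-W =  5 → F
  i= 5: B-U =  7 → H
  i= 6: Y-S =  6 → G
  i= 7: S-C = 16 → Q
  i= 8: P-E = 11 → L
  i= 9: U-P =  5 → F
  i=10: H-A =  7 → H
  i=11: W-Q =  6 → G
  i=12: R-B = 16 → Q
  i=13: R-G = 11 → L
  i=14: L-G =  5 → F
  i=15: A-T =  7 → H
  i=16: T-N =  6 → G
  i=17: H-R = 16 → Q
  i=18: N-C = 11 → L
  i=19: R-M =  5 → F
  shifts repeat with period 5: HGQLF

HGQLF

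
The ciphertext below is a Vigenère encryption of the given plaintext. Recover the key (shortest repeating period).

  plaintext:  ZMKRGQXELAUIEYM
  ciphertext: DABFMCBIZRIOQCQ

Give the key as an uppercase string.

EOROGME

  i= 0: D-Z =  4 → E
  i= 1: A-M = 14 → O
  i= 2: B-K = 17 → R
  i= 3: F-R = 14 → O
  i= 4: M-G =  6 → G
  i= 5: C-Q = 12 → M
  i= 6: B-X =  4 → E
  i= 7: I-E =  4 → E
  i= 8: Z-L = 14 → O
  i= 9: R-A = 17 → R
  i=10: I-U = 14 → O
  i=11: O-I =  6 → G
  i=12: Q-E = 12 → M
  i=13: C-Y =  4 → E
  i=14: Q-M =  4 → E
  shifts repeat with period 7: EOROGME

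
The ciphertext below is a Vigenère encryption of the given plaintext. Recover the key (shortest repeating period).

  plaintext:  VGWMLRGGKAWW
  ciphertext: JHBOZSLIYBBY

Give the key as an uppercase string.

  i= 0: J-V = 14 → O
  i= 1: H-G =  1 → B
  i= 2: B-W =  5 → F
  i= 3: O-M =  2 → C
  i= 4: Z-L = 14 → O
  i= 5: S-R =  1 → B
  i= 6: L-G =  5 → F
  i= 7: I-G =  2 → C
  i= 8: Y-K = 14 → O
  i= 9: B-A =  1 → B
  i=10: B-W =  5 → F
  i=11: Y-W =  2 → C
  shifts repeat with period 4: OBFC

OBFC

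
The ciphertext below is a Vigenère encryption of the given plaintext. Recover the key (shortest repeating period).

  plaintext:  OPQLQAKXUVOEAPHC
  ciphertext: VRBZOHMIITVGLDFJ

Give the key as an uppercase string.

HCLOY

  i= 0: V-O =  7 → H
  i= 1: R-P =  2 → C
  i= 2: B-Q = 11 → L
  i= 3: Z-L = 14 → O
  i= 4: O-Q = 24 → Y
  i= 5: H-A =  7 → H
  i= 6: M-K =  2 → C
  i= 7: I-X = 11 → L
  i= 8: I-U = 14 → O
  i= 9: T-V = 24 → Y
  i=10: V-O =  7 → H
  i=11: G-E =  2 → C
  i=12: L-A = 11 → L
  i=13: D-P = 14 → O
  i=14: F-H = 24 → Y
  i=15: J-C =  7 → H
  shifts repeat with period 5: HCLOY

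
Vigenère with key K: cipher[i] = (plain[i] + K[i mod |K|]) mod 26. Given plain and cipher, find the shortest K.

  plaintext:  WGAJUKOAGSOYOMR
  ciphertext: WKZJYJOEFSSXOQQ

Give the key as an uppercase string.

  i= 0: W-W =  0 → A
  i= 1: K-G =  4 → E
  i= 2: Z-A = 25 → Z
  i= 3: J-J =  0 → A
  i= 4: Y-U =  4 → E
  i= 5: J-K = 25 → Z
  i= 6: O-O =  0 → A
  i= 7: E-A =  4 → E
  i= 8: F-G = 25 → Z
  i= 9: S-S =  0 → A
  i=10: S-O =  4 → E
  i=11: X-Y = 25 → Z
  i=12: O-O =  0 → A
  i=13: Q-M =  4 → E
  i=14: Q-R = 25 → Z
  shifts repeat with period 3: AEZ

AEZ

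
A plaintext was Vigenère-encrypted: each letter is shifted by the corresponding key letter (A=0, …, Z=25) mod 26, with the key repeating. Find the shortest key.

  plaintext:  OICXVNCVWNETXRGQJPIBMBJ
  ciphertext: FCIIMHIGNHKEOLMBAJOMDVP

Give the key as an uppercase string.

RUGL

  i= 0: F-O = 17 → R
  i= 1: C-I = 20 → U
  i= 2: I-C =  6 → G
  i= 3: I-X = 11 → L
  i= 4: M-V = 17 → R
  i= 5: H-N = 20 → U
  i= 6: I-C =  6 → G
  i= 7: G-V = 11 → L
  i= 8: N-W = 17 → R
  i= 9: H-N = 20 → U
  i=10: K-E =  6 → G
  i=11: E-T = 11 → L
  i=12: O-X = 17 → R
  i=13: L-R = 20 → U
  i=14: M-G =  6 → G
  i=15: B-Q = 11 → L
  i=16: A-J = 17 → R
  i=17: J-P = 20 → U
  i=18: O-I =  6 → G
  i=19: M-B = 11 → L
  i=20: D-M = 17 → R
  i=21: V-B = 20 → U
  i=22: P-J =  6 → G
  shifts repeat with period 4: RUGL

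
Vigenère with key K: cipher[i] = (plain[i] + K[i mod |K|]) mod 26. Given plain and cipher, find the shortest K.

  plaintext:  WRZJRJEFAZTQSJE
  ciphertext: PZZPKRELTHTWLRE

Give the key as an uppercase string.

  i= 0: P-W = 19 → T
  i= 1: Z-R =  8 → I
  i= 2: Z-Z =  0 → A
  i= 3: P-J =  6 → G
  i= 4: K-R = 19 → T
  i= 5: R-J =  8 → I
  i= 6: E-E =  0 → A
  i= 7: L-F =  6 → G
  i= 8: T-A = 19 → T
  i= 9: H-Z =  8 → I
  i=10: T-T =  0 → A
  i=11: W-Q =  6 → G
  i=12: L-S = 19 → T
  i=13: R-J =  8 → I
  i=14: E-E =  0 → A
  shifts repeat with period 4: TIAG

TIAG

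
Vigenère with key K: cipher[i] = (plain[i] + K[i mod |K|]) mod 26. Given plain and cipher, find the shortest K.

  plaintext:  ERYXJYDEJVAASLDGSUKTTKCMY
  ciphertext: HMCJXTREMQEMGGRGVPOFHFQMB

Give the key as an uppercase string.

  i= 0: H-E =  3 → D
  i= 1: M-R = 21 → V
  i= 2: C-Y =  4 → E
  i= 3: J-X = 12 → M
  i= 4: X-J = 14 → O
  i= 5: T-Y = 21 → V
  i= 6: R-D = 14 → O
  i= 7: E-E =  0 → A
  i= 8: M-J =  3 → D
  i= 9: Q-V = 21 → V
  i=10: E-A =  4 → E
  i=11: M-A = 12 → M
  i=12: G-S = 14 → O
  i=13: G-L = 21 → V
  i=14: R-D = 14 → O
  i=15: G-G =  0 → A
  i=16: V-S =  3 → D
  i=17: P-U = 21 → V
  i=18: O-K =  4 → E
  i=19: F-T = 12 → M
  i=20: H-T = 14 → O
  i=21: F-K = 21 → V
  i=22: Q-C = 14 → O
  i=23: M-M =  0 → A
  i=24: B-Y =  3 → D
  shifts repeat with period 8: DVEMOVOA

DVEMOVOA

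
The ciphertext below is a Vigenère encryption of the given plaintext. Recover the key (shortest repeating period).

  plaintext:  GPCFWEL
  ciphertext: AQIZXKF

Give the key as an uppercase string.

UBG

  i= 0: A-G = 20 → U
  i= 1: Q-P =  1 → B
  i= 2: I-C =  6 → G
  i= 3: Z-F = 20 → U
  i= 4: X-W =  1 → B
  i= 5: K-E =  6 → G
  i= 6: F-L = 20 → U
  shifts repeat with period 3: UBG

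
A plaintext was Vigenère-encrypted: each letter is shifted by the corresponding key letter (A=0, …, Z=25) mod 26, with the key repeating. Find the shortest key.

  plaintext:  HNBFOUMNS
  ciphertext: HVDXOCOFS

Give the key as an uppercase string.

  i= 0: H-H =  0 → A
  i= 1: V-N =  8 → I
  i= 2: D-B =  2 → C
  i= 3: X-F = 18 → S
  i= 4: O-O =  0 → A
  i= 5: C-U =  8 → I
  i= 6: O-M =  2 → C
  i= 7: F-N = 18 → S
  i= 8: S-S =  0 → A
  shifts repeat with period 4: AICS

AICS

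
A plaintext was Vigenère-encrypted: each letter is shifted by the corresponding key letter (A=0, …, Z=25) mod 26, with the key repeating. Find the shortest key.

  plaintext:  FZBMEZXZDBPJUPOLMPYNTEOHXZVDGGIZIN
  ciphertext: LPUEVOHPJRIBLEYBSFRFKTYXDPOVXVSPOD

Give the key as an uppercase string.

GQTSRPKQ

  i= 0: L-F =  6 → G
  i= 1: P-Z = 16 → Q
  i= 2: U-B = 19 → T
  i= 3: E-M = 18 → S
  i= 4: V-E = 17 → R
  i= 5: O-Z = 15 → P
  i= 6: H-X = 10 → K
  i= 7: P-Z = 16 → Q
  i= 8: J-D =  6 → G
  i= 9: R-B = 16 → Q
  i=10: I-P = 19 → T
  i=11: B-J = 18 → S
  i=12: L-U = 17 → R
  i=13: E-P = 15 → P
  i=14: Y-O = 10 → K
  i=15: B-L = 16 → Q
  i=16: S-M =  6 → G
  i=17: F-P = 16 → Q
  i=18: R-Y = 19 → T
  i=19: F-N = 18 → S
  i=20: K-T = 17 → R
  i=21: T-E = 15 → P
  i=22: Y-O = 10 → K
  i=23: X-H = 16 → Q
  i=24: D-X =  6 → G
  i=25: P-Z = 16 → Q
  i=26: O-V = 19 → T
  i=27: V-D = 18 → S
  i=28: X-G = 17 → R
  i=29: V-G = 15 → P
  i=30: S-I = 10 → K
  i=31: P-Z = 16 → Q
  i=32: O-I =  6 → G
  i=33: D-N = 16 → Q
  shifts repeat with period 8: GQTSRPKQ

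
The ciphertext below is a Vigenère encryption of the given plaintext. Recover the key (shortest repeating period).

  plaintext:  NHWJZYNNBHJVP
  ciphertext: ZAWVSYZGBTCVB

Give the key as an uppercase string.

  i= 0: Z-N = 12 → M
  i= 1: A-H = 19 → T
  i= 2: W-W =  0 → A
  i= 3: V-J = 12 → M
  i= 4: S-Z = 19 → T
  i= 5: Y-Y =  0 → A
  i= 6: Z-N = 12 → M
  i= 7: G-N = 19 → T
  i= 8: B-B =  0 → A
  i= 9: T-H = 12 → M
  i=10: C-J = 19 → T
  i=11: V-V =  0 → A
  i=12: B-P = 12 → M
  shifts repeat with period 3: MTA

MTA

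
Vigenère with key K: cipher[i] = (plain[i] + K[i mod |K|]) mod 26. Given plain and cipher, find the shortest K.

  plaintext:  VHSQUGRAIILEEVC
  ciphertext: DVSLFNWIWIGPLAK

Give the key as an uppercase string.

  i= 0: D-V =  8 → I
  i= 1: V-H = 14 → O
  i= 2: S-S =  0 → A
  i= 3: L-Q = 21 → V
  i= 4: F-U = 11 → L
  i= 5: N-G =  7 → H
  i= 6: W-R =  5 → F
  i= 7: I-A =  8 → I
  i= 8: W-I = 14 → O
  i= 9: I-I =  0 → A
  i=10: G-L = 21 → V
  i=11: P-E = 11 → L
  i=12: L-E =  7 → H
  i=13: A-V =  5 → F
  i=14: K-C =  8 → I
  shifts repeat with period 7: IOAVLHF

IOAVLHF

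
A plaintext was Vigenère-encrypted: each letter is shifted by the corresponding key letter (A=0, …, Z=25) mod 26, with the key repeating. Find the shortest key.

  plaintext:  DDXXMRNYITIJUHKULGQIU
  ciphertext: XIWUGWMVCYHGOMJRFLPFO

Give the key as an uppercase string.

UFZX

  i= 0: X-D = 20 → U
  i= 1: I-D =  5 → F
  i= 2: W-X = 25 → Z
  i= 3: U-X = 23 → X
  i= 4: G-M = 20 → U
  i= 5: W-R =  5 → F
  i= 6: M-N = 25 → Z
  i= 7: V-Y = 23 → X
  i= 8: C-I = 20 → U
  i= 9: Y-T =  5 → F
  i=10: H-I = 25 → Z
  i=11: G-J = 23 → X
  i=12: O-U = 20 → U
  i=13: M-H =  5 → F
  i=14: J-K = 25 → Z
  i=15: R-U = 23 → X
  i=16: F-L = 20 → U
  i=17: L-G =  5 → F
  i=18: P-Q = 25 → Z
  i=19: F-I = 23 → X
  i=20: O-U = 20 → U
  shifts repeat with period 4: UFZX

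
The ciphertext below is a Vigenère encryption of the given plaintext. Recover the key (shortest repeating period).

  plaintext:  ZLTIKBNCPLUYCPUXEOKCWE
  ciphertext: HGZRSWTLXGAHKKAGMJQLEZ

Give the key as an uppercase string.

IVGJ

  i= 0: H-Z =  8 → I
  i= 1: G-L = 21 → V
  i= 2: Z-T =  6 → G
  i= 3: R-I =  9 → J
  i= 4: S-K =  8 → I
  i= 5: W-B = 21 → V
  i= 6: T-N =  6 → G
  i= 7: L-C =  9 → J
  i= 8: X-P =  8 → I
  i= 9: G-L = 21 → V
  i=10: A-U =  6 → G
  i=11: H-Y =  9 → J
  i=12: K-C =  8 → I
  i=13: K-P = 21 → V
  i=14: A-U =  6 → G
  i=15: G-X =  9 → J
  i=16: M-E =  8 → I
  i=17: J-O = 21 → V
  i=18: Q-K =  6 → G
  i=19: L-C =  9 → J
  i=20: E-W =  8 → I
  i=21: Z-E = 21 → V
  shifts repeat with period 4: IVGJ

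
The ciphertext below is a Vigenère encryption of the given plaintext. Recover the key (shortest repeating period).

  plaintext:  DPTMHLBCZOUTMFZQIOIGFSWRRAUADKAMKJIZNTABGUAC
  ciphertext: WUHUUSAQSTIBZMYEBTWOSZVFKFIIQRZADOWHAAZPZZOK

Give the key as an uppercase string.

  i= 0: W-D = 19 → T
  i= 1: U-P =  5 → F
  i= 2: H-T = 14 → O
  i= 3: U-M =  8 → I
  i= 4: U-H = 13 → N
  i= 5: S-L =  7 → H
  i= 6: A-B = 25 → Z
  i= 7: Q-C = 14 → O
  i= 8: S-Z = 19 → T
  i= 9: T-O =  5 → F
  i=10: I-U = 14 → O
  i=11: B-T =  8 → I
  i=12: Z-M = 13 → N
  i=13: M-F =  7 → H
  i=14: Y-Z = 25 → Z
  i=15: E-Q = 14 → O
  i=16: B-I = 19 → T
  i=17: T-O =  5 → F
  i=18: W-I = 14 → O
  i=19: O-G =  8 → I
  i=20: S-F = 13 → N
  i=21: Z-S =  7 → H
  i=22: V-W = 25 → Z
  i=23: F-R = 14 → O
  i=24: K-R = 19 → T
  i=25: F-A =  5 → F
  i=26: I-U = 14 → O
  i=27: I-A =  8 → I
  i=28: Q-D = 13 → N
  i=29: R-K =  7 → H
  i=30: Z-A = 25 → Z
  i=31: A-M = 14 → O
  i=32: D-K = 19 → T
  i=33: O-J =  5 → F
  i=34: W-I = 14 → O
  i=35: H-Z =  8 → I
  i=36: A-N = 13 → N
  i=37: A-T =  7 → H
  i=38: Z-A = 25 → Z
  i=39: P-B = 14 → O
  i=40: Z-G = 19 → T
  i=41: Z-U =  5 → F
  i=42: O-A = 14 → O
  i=43: K-C =  8 → I
  shifts repeat with period 8: TFOINHZO

TFOINHZO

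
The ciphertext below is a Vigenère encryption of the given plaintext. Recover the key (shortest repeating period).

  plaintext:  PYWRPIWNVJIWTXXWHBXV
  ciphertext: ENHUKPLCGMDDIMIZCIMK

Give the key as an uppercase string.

  i= 0: E-P = 15 → P
  i= 1: N-Y = 15 → P
  i= 2: H-W = 11 → L
  i= 3: U-R =  3 → D
  i= 4: K-P = 21 → V
  i= 5: P-I =  7 → H
  i= 6: L-W = 15 → P
  i= 7: C-N = 15 → P
  i= 8: G-V = 11 → L
  i= 9: M-J =  3 → D
  i=10: D-I = 21 → V
  i=11: D-W =  7 → H
  i=12: I-T = 15 → P
  i=13: M-X = 15 → P
  i=14: I-X = 11 → L
  i=15: Z-W =  3 → D
  i=16: C-H = 21 → V
  i=17: I-B =  7 → H
  i=18: M-X = 15 → P
  i=19: K-V = 15 → P
  shifts repeat with period 6: PPLDVH

PPLDVH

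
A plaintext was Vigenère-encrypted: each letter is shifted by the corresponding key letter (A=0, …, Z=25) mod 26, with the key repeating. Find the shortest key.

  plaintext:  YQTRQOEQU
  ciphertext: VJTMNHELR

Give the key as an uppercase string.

  i= 0: V-Y = 23 → X
  i= 1: J-Q = 19 → T
  i= 2: T-T =  0 → A
  i= 3: M-R = 21 → V
  i= 4: N-Q = 23 → X
  i= 5: H-O = 19 → T
  i= 6: E-E =  0 → A
  i= 7: L-Q = 21 → V
  i= 8: R-U = 23 → X
  shifts repeat with period 4: XTAV

XTAV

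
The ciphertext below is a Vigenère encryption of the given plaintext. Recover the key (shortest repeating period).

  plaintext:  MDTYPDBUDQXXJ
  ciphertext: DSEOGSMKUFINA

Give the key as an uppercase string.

  i= 0: D-M = 17 → R
  i= 1: S-D = 15 → P
  i= 2: E-T = 11 → L
  i= 3: O-Y = 16 → Q
  i= 4: G-P = 17 → R
  i= 5: S-D = 15 → P
  i= 6: M-B = 11 → L
  i= 7: K-U = 16 → Q
  i= 8: U-D = 17 → R
  i= 9: F-Q = 15 → P
  i=10: I-X = 11 → L
  i=11: N-X = 16 → Q
  i=12: A-J = 17 → R
  shifts repeat with period 4: RPLQ

RPLQ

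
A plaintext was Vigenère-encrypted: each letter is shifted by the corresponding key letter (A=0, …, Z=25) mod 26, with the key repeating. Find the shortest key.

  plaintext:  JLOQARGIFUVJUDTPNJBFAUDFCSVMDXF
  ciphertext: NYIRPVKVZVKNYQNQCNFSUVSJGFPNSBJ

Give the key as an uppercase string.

  i= 0: N-J =  4 → E
  i= 1: Y-L = 13 → N
  i= 2: I-O = 20 → U
  i= 3: R-Q =  1 → B
  i= 4: P-A = 15 → P
  i= 5: V-R =  4 → E
  i= 6: K-G =  4 → E
  i= 7: V-I = 13 → N
  i= 8: Z-F = 20 → U
  i= 9: V-U =  1 → B
  i=10: K-V = 15 → P
  i=11: N-J =  4 → E
  i=12: Y-U =  4 → E
  i=13: Q-D = 13 → N
  i=14: N-T = 20 → U
  i=15: Q-P =  1 → B
  i=16: C-N = 15 → P
  i=17: N-J =  4 → E
  i=18: F-B =  4 → E
  i=19: S-F = 13 → N
  i=20: U-A = 20 → U
  i=21: V-U =  1 → B
  i=22: S-D = 15 → P
  i=23: J-F =  4 → E
  i=24: G-C =  4 → E
  i=25: F-S = 13 → N
  i=26: P-V = 20 → U
  i=27: N-M =  1 → B
  i=28: S-D = 15 → P
  i=29: B-X =  4 → E
  i=30: J-F =  4 → E
  shifts repeat with period 6: ENUBPE

ENUBPE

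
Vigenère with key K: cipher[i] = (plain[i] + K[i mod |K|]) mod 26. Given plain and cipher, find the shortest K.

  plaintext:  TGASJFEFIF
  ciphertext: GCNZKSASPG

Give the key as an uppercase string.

NWNHB

  i= 0: G-T = 13 → N
  i= 1: C-G = 22 → W
  i= 2: N-A = 13 → N
  i= 3: Z-S =  7 → H
  i= 4: K-J =  1 → B
  i= 5: S-F = 13 → N
  i= 6: A-E = 22 → W
  i= 7: S-F = 13 → N
  i= 8: P-I =  7 → H
  i= 9: G-F =  1 → B
  shifts repeat with period 5: NWNHB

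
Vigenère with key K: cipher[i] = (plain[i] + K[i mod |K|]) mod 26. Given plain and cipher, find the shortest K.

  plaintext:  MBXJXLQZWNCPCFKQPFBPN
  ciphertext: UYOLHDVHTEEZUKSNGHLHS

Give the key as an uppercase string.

IXRCKSF

  i= 0: U-M =  8 → I
  i= 1: Y-B = 23 → X
  i= 2: O-X = 17 → R
  i= 3: L-J =  2 → C
  i= 4: H-X = 10 → K
  i= 5: D-L = 18 → S
  i= 6: V-Q =  5 → F
  i= 7: H-Z =  8 → I
  i= 8: T-W = 23 → X
  i= 9: E-N = 17 → R
  i=10: E-C =  2 → C
  i=11: Z-P = 10 → K
  i=12: U-C = 18 → S
  i=13: K-F =  5 → F
  i=14: S-K =  8 → I
  i=15: N-Q = 23 → X
  i=16: G-P = 17 → R
  i=17: H-F =  2 → C
  i=18: L-B = 10 → K
  i=19: H-P = 18 → S
  i=20: S-N =  5 → F
  shifts repeat with period 7: IXRCKSF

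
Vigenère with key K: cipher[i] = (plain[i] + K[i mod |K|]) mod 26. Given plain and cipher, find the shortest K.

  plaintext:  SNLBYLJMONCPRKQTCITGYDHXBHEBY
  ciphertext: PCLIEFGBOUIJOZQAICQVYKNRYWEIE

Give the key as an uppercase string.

XPAHGU

  i= 0: P-S = 23 → X
  i= 1: C-N = 15 → P
  i= 2: L-L =  0 → A
  i= 3: I-B =  7 → H
  i= 4: E-Y =  6 → G
  i= 5: F-L = 20 → U
  i= 6: G-J = 23 → X
  i= 7: B-M = 15 → P
  i= 8: O-O =  0 → A
  i= 9: U-N =  7 → H
  i=10: I-C =  6 → G
  i=11: J-P = 20 → U
  i=12: O-R = 23 → X
  i=13: Z-K = 15 → P
  i=14: Q-Q =  0 → A
  i=15: A-T =  7 → H
  i=16: I-C =  6 → G
  i=17: C-I = 20 → U
  i=18: Q-T = 23 → X
  i=19: V-G = 15 → P
  i=20: Y-Y =  0 → A
  i=21: K-D =  7 → H
  i=22: N-H =  6 → G
  i=23: R-X = 20 → U
  i=24: Y-B = 23 → X
  i=25: W-H = 15 → P
  i=26: E-E =  0 → A
  i=27: I-B =  7 → H
  i=28: E-Y =  6 → G
  shifts repeat with period 6: XPAHGU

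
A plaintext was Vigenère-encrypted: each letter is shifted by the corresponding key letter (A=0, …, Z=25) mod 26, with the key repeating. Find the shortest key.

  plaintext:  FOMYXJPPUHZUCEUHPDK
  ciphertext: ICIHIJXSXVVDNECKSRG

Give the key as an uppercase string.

  i= 0: I-F =  3 → D
  i= 1: C-O = 14 → O
  i= 2: I-M = 22 → W
  i= 3: H-Y =  9 → J
  i= 4: I-X = 11 → L
  i= 5: J-J =  0 → A
  i= 6: X-P =  8 → I
  i= 7: S-P =  3 → D
  i= 8: X-U =  3 → D
  i= 9: V-H = 14 → O
  i=10: V-Z = 22 → W
  i=11: D-U =  9 → J
  i=12: N-C = 11 → L
  i=13: E-E =  0 → A
  i=14: C-U =  8 → I
  i=15: K-H =  3 → D
  i=16: S-P =  3 → D
  i=17: R-D = 14 → O
  i=18: G-K = 22 → W
  shifts repeat with period 8: DOWJLAID

DOWJLAID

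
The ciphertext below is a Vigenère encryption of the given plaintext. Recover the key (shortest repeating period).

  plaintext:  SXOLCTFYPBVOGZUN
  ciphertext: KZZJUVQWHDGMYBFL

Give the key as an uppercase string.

SCLY

  i= 0: K-S = 18 → S
  i= 1: Z-X =  2 → C
  i= 2: Z-O = 11 → L
  i= 3: J-L = 24 → Y
  i= 4: U-C = 18 → S
  i= 5: V-T =  2 → C
  i= 6: Q-F = 11 → L
  i= 7: W-Y = 24 → Y
  i= 8: H-P = 18 → S
  i= 9: D-B =  2 → C
  i=10: G-V = 11 → L
  i=11: M-O = 24 → Y
  i=12: Y-G = 18 → S
  i=13: B-Z =  2 → C
  i=14: F-U = 11 → L
  i=15: L-N = 24 → Y
  shifts repeat with period 4: SCLY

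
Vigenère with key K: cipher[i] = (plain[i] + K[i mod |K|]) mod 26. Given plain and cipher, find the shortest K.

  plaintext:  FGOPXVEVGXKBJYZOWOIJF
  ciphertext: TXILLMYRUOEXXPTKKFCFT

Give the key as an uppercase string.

ORUW

  i= 0: T-F = 14 → O
  i= 1: X-G = 17 → R
  i= 2: I-O = 20 → U
  i= 3: L-P = 22 → W
  i= 4: L-X = 14 → O
  i= 5: M-V = 17 → R
  i= 6: Y-E = 20 → U
  i= 7: R-V = 22 → W
  i= 8: U-G = 14 → O
  i= 9: O-X = 17 → R
  i=10: E-K = 20 → U
  i=11: X-B = 22 → W
  i=12: X-J = 14 → O
  i=13: P-Y = 17 → R
  i=14: T-Z = 20 → U
  i=15: K-O = 22 → W
  i=16: K-W = 14 → O
  i=17: F-O = 17 → R
  i=18: C-I = 20 → U
  i=19: F-J = 22 → W
  i=20: T-F = 14 → O
  shifts repeat with period 4: ORUW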